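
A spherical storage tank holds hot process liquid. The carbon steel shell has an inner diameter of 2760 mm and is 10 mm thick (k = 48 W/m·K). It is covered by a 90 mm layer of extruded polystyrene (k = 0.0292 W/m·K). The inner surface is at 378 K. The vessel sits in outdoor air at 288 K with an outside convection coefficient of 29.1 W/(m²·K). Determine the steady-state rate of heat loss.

Radial (spherical) resistances in series:
R_carbon steel shell = (1/1.38 − 1/1.39)/(4π×48) = 8.643×10^-6 K/W
R_extruded polystyrene = (1/1.39 − 1/1.48)/(4π×0.0292) = 0.1192 K/W
R_outer film = 1/(h·4πr_o²) = 1/(29.1×4π×1.48²) = 0.001248 K/W
R_total = 0.1205 K/W
Q = ΔT/R_total = 90/0.1205

Q ≈ 747 W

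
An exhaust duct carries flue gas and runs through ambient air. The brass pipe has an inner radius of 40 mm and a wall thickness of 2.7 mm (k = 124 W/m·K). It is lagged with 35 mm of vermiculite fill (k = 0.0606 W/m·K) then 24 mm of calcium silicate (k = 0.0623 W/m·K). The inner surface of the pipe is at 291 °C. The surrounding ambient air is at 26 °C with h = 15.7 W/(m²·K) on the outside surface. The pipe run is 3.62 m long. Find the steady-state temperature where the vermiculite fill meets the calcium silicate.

T ≈ 114 °C

For a radial system each layer contributes R = ln(r_out/r_in)/(2πkL); films add R = 1/(hA).
R_brass pipe wall = ln(42.7/40)/(2π×124×3.62) = 2.316×10^-5 K/W
R_vermiculite fill = ln(77.7/42.7)/(2π×0.0606×3.62) = 0.4343 K/W
R_calcium silicate = ln(101.7/77.7)/(2π×0.0623×3.62) = 0.19 K/W
R_outer film = 1/(h_o·2πr_oL) = 1/(15.7×2π×0.1017×3.62) = 0.02754 K/W
R_total = 0.6518 K/W
Q = ΔT/R_total = 265/0.6518
Q = 407 W
T_interface = T_inner − Q·ΣR(inner→interface) = 291 − 407×0.4343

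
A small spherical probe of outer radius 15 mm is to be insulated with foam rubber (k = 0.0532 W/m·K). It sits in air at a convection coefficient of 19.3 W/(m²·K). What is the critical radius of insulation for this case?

r_cr ≈ 5.51 mm

For a sphere r_cr = 2k/h = 2×0.0532/19.3
r_cr = 5.51 mm; since the bare radius (15 mm) is above r_cr, any added insulation will reduce heat loss.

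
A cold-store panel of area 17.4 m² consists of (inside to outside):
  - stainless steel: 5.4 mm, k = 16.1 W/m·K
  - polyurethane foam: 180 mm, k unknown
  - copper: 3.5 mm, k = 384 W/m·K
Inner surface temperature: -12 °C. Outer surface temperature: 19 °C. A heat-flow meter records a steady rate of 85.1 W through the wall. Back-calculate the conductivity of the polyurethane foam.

k ≈ 0.0284 W/(m·K)

Thermal resistances in series:
R_stainless steel = L/(kA) = 0.0054/(16.1×17.4) = 1.928×10^-5 K/W
R_copper = L/(kA) = 0.0035/(384×17.4) = 5.238×10^-7 K/W
Sum of known resistances R_other = 1.98×10^-5 K/W
Total R = ΔT/Q = 31/85.1 = 0.3643 K/W
R_polyurethane foam = R_total − R_other = 0.3643 K/W
k = L/(R·A) = 0.18/(0.3643×17.4)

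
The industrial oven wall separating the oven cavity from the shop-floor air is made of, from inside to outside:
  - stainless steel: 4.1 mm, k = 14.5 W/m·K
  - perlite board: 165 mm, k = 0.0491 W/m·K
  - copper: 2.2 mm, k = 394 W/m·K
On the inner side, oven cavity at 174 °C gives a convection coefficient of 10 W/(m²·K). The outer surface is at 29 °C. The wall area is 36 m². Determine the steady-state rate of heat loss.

Using the resistance-network approach (series):
R_inner film = 1/(h_i·A) = 1/(10×36) = 0.002778 K/W
R_stainless steel = L/(kA) = 0.0041/(14.5×36) = 7.854×10^-6 K/W
R_perlite board = L/(kA) = 0.165/(0.0491×36) = 0.09335 K/W
R_copper = L/(kA) = 0.0022/(394×36) = 1.551×10^-7 K/W
R_total = 0.09613 K/W
Q = ΔT / R_total = 145 / 0.09613

Q ≈ 1510 W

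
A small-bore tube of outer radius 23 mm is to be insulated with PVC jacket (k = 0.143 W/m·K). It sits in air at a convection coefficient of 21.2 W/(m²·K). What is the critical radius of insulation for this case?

For a cylinder r_cr = k/h = 0.143/21.2
r_cr = 6.75 mm; since the bare radius (23 mm) is above r_cr, any added insulation will reduce heat loss.

r_cr ≈ 6.75 mm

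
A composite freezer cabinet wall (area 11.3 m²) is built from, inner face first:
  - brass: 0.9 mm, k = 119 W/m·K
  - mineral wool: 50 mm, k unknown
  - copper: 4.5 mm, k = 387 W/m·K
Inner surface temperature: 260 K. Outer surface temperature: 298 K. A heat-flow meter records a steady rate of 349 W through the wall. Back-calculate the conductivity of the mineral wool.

Using the resistance-network approach (series):
R_brass = L/(kA) = 0.0009/(119×11.3) = 6.693×10^-7 K/W
R_copper = L/(kA) = 0.0045/(387×11.3) = 1.029×10^-6 K/W
Sum of known resistances R_other = 1.698×10^-6 K/W
Total R = ΔT/Q = 38/349 = 0.1089 K/W
R_mineral wool = R_total − R_other = 0.1089 K/W
k = L/(R·A) = 0.05/(0.1089×11.3)

k ≈ 0.0406 W/(m·K)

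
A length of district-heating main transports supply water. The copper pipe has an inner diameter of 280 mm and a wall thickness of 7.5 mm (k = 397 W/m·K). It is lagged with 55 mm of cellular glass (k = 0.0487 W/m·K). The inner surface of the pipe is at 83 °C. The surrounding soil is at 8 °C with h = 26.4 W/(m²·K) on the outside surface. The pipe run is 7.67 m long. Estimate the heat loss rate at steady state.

Cylindrical conduction, so R = ln(r₂/r₁)/(2πkL) per layer, in series:
R_copper pipe wall = ln(147.5/140)/(2π×397×7.67) = 2.728×10^-6 K/W
R_cellular glass = ln(202.5/147.5)/(2π×0.0487×7.67) = 0.135 K/W
R_outer film = 1/(h_o·2πr_oL) = 1/(26.4×2π×0.2025×7.67) = 0.003881 K/W
R_total = 0.1389 K/W
Q = ΔT/R_total = 75/0.1389

Q ≈ 540 W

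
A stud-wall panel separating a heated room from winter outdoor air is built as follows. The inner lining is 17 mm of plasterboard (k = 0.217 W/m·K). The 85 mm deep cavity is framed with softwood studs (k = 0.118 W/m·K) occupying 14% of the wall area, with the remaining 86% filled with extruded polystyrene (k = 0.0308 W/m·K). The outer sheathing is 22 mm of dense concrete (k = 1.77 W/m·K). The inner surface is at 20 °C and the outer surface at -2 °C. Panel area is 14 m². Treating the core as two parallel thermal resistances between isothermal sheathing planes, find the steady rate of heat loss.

Sheathing layers in series; stud and cavity paths in parallel between them.
R_inner = 0.017/(0.217×14) = 0.005596 K/W
R_stud  = 0.085/(0.118×0.14×14) = 0.3675 K/W
R_cav   = 0.085/(0.0308×0.86×14) = 0.2292 K/W
1/R_core = 1/R_stud + 1/R_cav → R_core = 0.1412 K/W
R_outer = 0.022/(1.77×14) = 8.878×10^-4 K/W
R_total = 0.1477 K/W
Q = ΔT/R_total = 22/0.1477

Q ≈ 149 W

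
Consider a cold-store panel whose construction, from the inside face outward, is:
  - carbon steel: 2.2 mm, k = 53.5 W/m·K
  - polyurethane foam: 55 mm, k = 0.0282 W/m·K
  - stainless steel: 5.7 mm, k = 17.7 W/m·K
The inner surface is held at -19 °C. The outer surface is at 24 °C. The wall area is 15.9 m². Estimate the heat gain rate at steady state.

Q ≈ 350 W

Series thermal resistances:
R_carbon steel = L/(kA) = 0.0022/(53.5×15.9) = 2.586×10^-6 K/W
R_polyurethane foam = L/(kA) = 0.055/(0.0282×15.9) = 0.1227 K/W
R_stainless steel = L/(kA) = 0.0057/(17.7×15.9) = 2.025×10^-5 K/W
R_total = 0.1227 K/W
Q = ΔT / R_total = 43 / 0.1227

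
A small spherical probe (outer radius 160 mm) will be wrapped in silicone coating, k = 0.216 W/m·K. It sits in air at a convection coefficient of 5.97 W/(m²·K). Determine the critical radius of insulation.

r_cr ≈ 72.4 mm

For a sphere r_cr = 2k/h = 2×0.216/5.97
r_cr = 72.4 mm; since the bare radius (160 mm) is above r_cr, any added insulation will reduce heat loss.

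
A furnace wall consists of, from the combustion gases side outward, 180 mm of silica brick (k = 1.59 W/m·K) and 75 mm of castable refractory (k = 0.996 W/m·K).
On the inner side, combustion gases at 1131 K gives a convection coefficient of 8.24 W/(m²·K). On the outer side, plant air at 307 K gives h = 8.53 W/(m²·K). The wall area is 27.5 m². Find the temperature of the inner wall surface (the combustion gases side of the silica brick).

T ≈ 897 K

Thermal resistances in series:
R_inner film = 1/(h_i·A) = 1/(8.24×27.5) = 0.004413 K/W
R_silica brick = L/(kA) = 0.18/(1.59×27.5) = 0.004117 K/W
R_castable refractory = L/(kA) = 0.075/(0.996×27.5) = 0.002738 K/W
R_outer film = 1/(h_o·A) = 1/(8.53×27.5) = 0.004263 K/W
R_total = 0.01553 K/W;  Q = ΔT/R_total = 824/0.01553 = 53060 W
T_interface = T_inner − Q·ΣR(inner→interface) = 1131 − 53100×0.004413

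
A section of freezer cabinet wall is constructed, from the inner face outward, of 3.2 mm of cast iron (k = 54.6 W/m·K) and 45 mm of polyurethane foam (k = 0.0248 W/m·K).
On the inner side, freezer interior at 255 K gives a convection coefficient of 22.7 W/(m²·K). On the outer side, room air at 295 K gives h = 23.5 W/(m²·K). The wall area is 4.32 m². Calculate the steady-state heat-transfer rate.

Q ≈ 90.9 W

Using the resistance-network approach (series):
R_inner film = 1/(h_i·A) = 1/(22.7×4.32) = 0.0102 K/W
R_cast iron = L/(kA) = 0.0032/(54.6×4.32) = 1.357×10^-5 K/W
R_polyurethane foam = L/(kA) = 0.045/(0.0248×4.32) = 0.42 K/W
R_outer film = 1/(h_o·A) = 1/(23.5×4.32) = 0.00985 K/W
R_total = 0.4401 K/W
Q = ΔT / R_total = 40 / 0.4401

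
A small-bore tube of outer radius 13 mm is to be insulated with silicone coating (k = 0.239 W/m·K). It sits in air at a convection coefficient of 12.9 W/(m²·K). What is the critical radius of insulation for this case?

r_cr ≈ 18.5 mm

For a cylinder r_cr = k/h = 0.239/12.9
r_cr = 18.5 mm; since the bare radius (13 mm) is below r_cr, adding a thin layer of insulation will *increase* heat loss.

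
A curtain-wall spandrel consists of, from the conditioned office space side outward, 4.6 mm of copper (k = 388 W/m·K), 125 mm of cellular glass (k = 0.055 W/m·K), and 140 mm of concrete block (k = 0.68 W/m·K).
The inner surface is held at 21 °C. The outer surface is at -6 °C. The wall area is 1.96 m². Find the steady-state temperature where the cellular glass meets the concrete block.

Using the resistance-network approach (series):
R_copper = L/(kA) = 0.0046/(388×1.96) = 6.049×10^-6 K/W
R_cellular glass = L/(kA) = 0.125/(0.055×1.96) = 1.16 K/W
R_concrete block = L/(kA) = 0.14/(0.68×1.96) = 0.105 K/W
R_total = 1.265 K/W;  Q = ΔT/R_total = 27/1.265 = 21.35 W
T_interface = T_inner − Q·ΣR(inner→interface) = 21 − 21.4×1.16

T ≈ -3.76 °C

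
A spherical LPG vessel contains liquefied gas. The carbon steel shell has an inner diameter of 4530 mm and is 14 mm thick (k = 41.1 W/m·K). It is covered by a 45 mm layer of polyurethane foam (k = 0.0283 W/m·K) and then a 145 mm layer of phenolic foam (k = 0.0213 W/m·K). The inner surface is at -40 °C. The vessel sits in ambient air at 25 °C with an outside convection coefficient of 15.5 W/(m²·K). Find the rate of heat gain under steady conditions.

Spherical conduction: R = (1/r_in − 1/r_out)/(4πk) per layer; series-sum.
R_carbon steel shell = (1/2.265 − 1/2.279)/(4π×41.1) = 5.251×10^-6 K/W
R_polyurethane foam = (1/2.279 − 1/2.324)/(4π×0.0283) = 0.02389 K/W
R_phenolic foam = (1/2.324 − 1/2.469)/(4π×0.0213) = 0.09441 K/W
R_outer film = 1/(h·4πr_o²) = 1/(15.5×4π×2.469²) = 8.422×10^-4 K/W
R_total = 0.1191 K/W
Q = ΔT/R_total = 65/0.1191

Q ≈ 546 W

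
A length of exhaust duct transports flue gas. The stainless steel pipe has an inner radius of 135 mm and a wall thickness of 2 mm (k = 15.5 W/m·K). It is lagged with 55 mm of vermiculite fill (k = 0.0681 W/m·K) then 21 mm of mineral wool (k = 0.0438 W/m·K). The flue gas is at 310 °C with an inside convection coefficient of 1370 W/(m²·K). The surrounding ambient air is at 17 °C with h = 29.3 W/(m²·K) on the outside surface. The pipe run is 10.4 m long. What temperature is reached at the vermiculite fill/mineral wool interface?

T ≈ 116 °C

Treating each annulus and film as a series resistance:
R_inner film = 1/(h_i·2πr₁L) = 1/(1370×2π×0.135×10.4) = 8.274×10^-5 K/W
R_stainless steel pipe wall = ln(137/135)/(2π×15.5×10.4) = 1.452×10^-5 K/W
R_vermiculite fill = ln(192/137)/(2π×0.0681×10.4) = 0.07585 K/W
R_mineral wool = ln(213/192)/(2π×0.0438×10.4) = 0.03627 K/W
R_outer film = 1/(h_o·2πr_oL) = 1/(29.3×2π×0.213×10.4) = 0.002452 K/W
R_total = 0.1147 K/W
Q = ΔT/R_total = 293/0.1147
Q = 2560 W
T_interface = T_inner − Q·ΣR(inner→interface) = 310 − 2560×0.07594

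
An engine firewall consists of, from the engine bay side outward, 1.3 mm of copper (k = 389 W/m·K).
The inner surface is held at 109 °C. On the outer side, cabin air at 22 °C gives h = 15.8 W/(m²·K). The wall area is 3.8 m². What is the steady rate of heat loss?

Thermal resistances in series:
R_copper = L/(kA) = 0.0013/(389×3.8) = 8.794×10^-7 K/W
R_outer film = 1/(h_o·A) = 1/(15.8×3.8) = 0.01666 K/W
R_total = 0.01666 K/W
Q = ΔT / R_total = 87 / 0.01666

Q ≈ 5220 W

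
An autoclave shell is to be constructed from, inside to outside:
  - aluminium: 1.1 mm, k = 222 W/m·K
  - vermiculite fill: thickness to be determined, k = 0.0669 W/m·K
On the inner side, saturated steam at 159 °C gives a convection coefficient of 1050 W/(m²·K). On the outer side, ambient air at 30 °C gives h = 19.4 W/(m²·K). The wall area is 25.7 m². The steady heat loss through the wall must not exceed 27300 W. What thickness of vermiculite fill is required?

L ≈ 4.61 mm

Thermal resistances in series:
R_inner film = 1/(h_i·A) = 1/(1050×25.7) = 3.706×10^-5 K/W
R_aluminium = L/(kA) = 0.0011/(222×25.7) = 1.928×10^-7 K/W
R_outer film = 1/(h_o·A) = 1/(19.4×25.7) = 0.002006 K/W
Sum of the known resistances R_other = 0.002043 K/W
Required total resistance R_tot = ΔT/Q_allow = 129/27300 = 0.004725 K/W
R_vermiculite fill = R_tot − R_other = 0.002682 K/W
L = R·k·A = 0.002682×0.0669×25.7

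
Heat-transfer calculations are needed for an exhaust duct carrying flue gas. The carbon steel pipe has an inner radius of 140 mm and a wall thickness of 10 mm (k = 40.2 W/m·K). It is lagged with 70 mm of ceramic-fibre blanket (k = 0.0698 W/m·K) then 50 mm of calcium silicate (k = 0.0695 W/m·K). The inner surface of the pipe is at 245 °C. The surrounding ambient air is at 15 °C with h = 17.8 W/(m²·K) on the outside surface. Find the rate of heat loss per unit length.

q′ ≈ 167 W/m

Treating each annulus and film as a series resistance:
R_carbon steel pipe wall = ln(150/140)/(2π×40.2×1) = 2.731×10^-4 K/W
R_ceramic-fibre blanket = ln(220/150)/(2π×0.0698×1) = 0.8733 K/W
R_calcium silicate = ln(270/220)/(2π×0.0695×1) = 0.469 K/W
R_outer film = 1/(h_o·2πr_oL) = 1/(17.8×2π×0.27×1) = 0.03312 K/W
R_total = 1.376 K/W
Q = ΔT/R_total = 230/1.376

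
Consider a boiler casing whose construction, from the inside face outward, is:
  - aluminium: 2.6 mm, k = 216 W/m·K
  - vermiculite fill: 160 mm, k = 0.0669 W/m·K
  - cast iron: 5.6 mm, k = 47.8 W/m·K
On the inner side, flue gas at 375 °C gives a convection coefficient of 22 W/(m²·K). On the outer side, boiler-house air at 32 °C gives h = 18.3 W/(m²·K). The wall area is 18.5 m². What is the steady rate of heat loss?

Series thermal resistances:
R_inner film = 1/(h_i·A) = 1/(22×18.5) = 0.002457 K/W
R_aluminium = L/(kA) = 0.0026/(216×18.5) = 6.507×10^-7 K/W
R_vermiculite fill = L/(kA) = 0.16/(0.0669×18.5) = 0.1293 K/W
R_cast iron = L/(kA) = 0.0056/(47.8×18.5) = 6.333×10^-6 K/W
R_outer film = 1/(h_o·A) = 1/(18.3×18.5) = 0.002954 K/W
R_total = 0.1347 K/W
Q = ΔT / R_total = 343 / 0.1347

Q ≈ 2550 W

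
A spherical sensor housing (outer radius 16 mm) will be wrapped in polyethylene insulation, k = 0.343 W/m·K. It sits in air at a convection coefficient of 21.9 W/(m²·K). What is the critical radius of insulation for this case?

For a sphere r_cr = 2k/h = 2×0.343/21.9
r_cr = 31.3 mm; since the bare radius (16 mm) is below r_cr, adding a thin layer of insulation will *increase* heat loss.

r_cr ≈ 31.3 mm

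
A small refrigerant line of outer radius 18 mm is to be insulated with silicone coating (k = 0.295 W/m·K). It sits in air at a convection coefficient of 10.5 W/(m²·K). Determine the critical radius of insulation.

For a cylinder r_cr = k/h = 0.295/10.5
r_cr = 28.1 mm; since the bare radius (18 mm) is below r_cr, adding a thin layer of insulation will *increase* heat loss.

r_cr ≈ 28.1 mm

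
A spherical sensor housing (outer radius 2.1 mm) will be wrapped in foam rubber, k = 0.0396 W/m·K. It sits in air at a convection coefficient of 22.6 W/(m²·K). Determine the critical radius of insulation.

r_cr ≈ 3.5 mm

For a sphere r_cr = 2k/h = 2×0.0396/22.6
r_cr = 3.5 mm; since the bare radius (2.1 mm) is below r_cr, adding a thin layer of insulation will *increase* heat loss.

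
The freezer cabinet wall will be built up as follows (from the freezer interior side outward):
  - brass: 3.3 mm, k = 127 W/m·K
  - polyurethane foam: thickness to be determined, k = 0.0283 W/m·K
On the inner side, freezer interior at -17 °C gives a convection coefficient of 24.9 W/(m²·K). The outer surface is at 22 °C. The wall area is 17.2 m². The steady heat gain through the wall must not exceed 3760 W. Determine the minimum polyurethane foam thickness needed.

L ≈ 3.91 mm

Model the wall as resistances in series:
R_inner film = 1/(h_i·A) = 1/(24.9×17.2) = 0.002335 K/W
R_brass = L/(kA) = 0.0033/(127×17.2) = 1.511×10^-6 K/W
Sum of the known resistances R_other = 0.002336 K/W
Required total resistance R_tot = ΔT/Q_allow = 39/3760 = 0.01037 K/W
R_polyurethane foam = R_tot − R_other = 0.008036 K/W
L = R·k·A = 0.008036×0.0283×17.2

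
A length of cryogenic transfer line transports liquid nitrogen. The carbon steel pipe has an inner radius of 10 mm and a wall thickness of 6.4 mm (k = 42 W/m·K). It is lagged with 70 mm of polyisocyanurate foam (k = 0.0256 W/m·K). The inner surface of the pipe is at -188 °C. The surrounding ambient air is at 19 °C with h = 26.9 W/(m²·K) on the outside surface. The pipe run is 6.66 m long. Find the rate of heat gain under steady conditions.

Per-layer cylindrical resistances, series-summed:
R_carbon steel pipe wall = ln(16.4/10)/(2π×42×6.66) = 2.815×10^-4 K/W
R_polyisocyanurate foam = ln(86.4/16.4)/(2π×0.0256×6.66) = 1.551 K/W
R_outer film = 1/(h_o·2πr_oL) = 1/(26.9×2π×0.0864×6.66) = 0.01028 K/W
R_total = 1.562 K/W
Q = ΔT/R_total = 207/1.562

Q ≈ 133 W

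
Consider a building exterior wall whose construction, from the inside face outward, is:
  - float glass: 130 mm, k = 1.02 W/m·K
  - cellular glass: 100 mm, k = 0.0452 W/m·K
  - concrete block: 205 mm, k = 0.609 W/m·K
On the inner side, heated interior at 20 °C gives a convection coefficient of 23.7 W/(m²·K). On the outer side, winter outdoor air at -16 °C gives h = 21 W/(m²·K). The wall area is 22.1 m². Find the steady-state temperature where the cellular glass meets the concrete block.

Using the resistance-network approach (series):
R_inner film = 1/(h_i·A) = 1/(23.7×22.1) = 0.001909 K/W
R_float glass = L/(kA) = 0.13/(1.02×22.1) = 0.005767 K/W
R_cellular glass = L/(kA) = 0.1/(0.0452×22.1) = 0.1001 K/W
R_concrete block = L/(kA) = 0.205/(0.609×22.1) = 0.01523 K/W
R_outer film = 1/(h_o·A) = 1/(21×22.1) = 0.002155 K/W
R_total = 0.1252 K/W;  Q = ΔT/R_total = 36/0.1252 = 287.6 W
T_interface = T_inner − Q·ΣR(inner→interface) = 20 − 288×0.1078

T ≈ -11 °C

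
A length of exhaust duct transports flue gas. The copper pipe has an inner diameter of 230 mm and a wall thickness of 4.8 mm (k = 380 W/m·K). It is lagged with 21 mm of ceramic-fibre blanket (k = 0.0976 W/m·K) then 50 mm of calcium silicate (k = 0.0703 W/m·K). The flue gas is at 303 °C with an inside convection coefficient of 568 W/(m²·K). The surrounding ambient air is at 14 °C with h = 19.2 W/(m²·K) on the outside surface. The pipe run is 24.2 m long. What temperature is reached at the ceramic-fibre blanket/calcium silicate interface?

T ≈ 226 °C

For a radial system each layer contributes R = ln(r_out/r_in)/(2πkL); films add R = 1/(hA).
R_inner film = 1/(h_i·2πr₁L) = 1/(568×2π×0.115×24.2) = 1.007×10^-4 K/W
R_copper pipe wall = ln(119.8/115)/(2π×380×24.2) = 7.077×10^-7 K/W
R_ceramic-fibre blanket = ln(140.8/119.8)/(2π×0.0976×24.2) = 0.01088 K/W
R_calcium silicate = ln(190.8/140.8)/(2π×0.0703×24.2) = 0.02843 K/W
R_outer film = 1/(h_o·2πr_oL) = 1/(19.2×2π×0.1908×24.2) = 0.001795 K/W
R_total = 0.04121 K/W
Q = ΔT/R_total = 289/0.04121
Q = 7010 W
T_interface = T_inner − Q·ΣR(inner→interface) = 303 − 7010×0.01098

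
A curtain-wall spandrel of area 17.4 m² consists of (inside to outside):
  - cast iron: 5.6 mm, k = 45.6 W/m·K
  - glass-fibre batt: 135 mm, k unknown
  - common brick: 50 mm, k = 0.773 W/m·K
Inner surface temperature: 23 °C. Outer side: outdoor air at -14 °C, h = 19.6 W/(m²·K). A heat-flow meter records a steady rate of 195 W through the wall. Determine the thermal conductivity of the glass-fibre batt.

Treating each layer as a thermal resistance in series:
R_cast iron = L/(kA) = 0.0056/(45.6×17.4) = 7.058×10^-6 K/W
R_common brick = L/(kA) = 0.05/(0.773×17.4) = 0.003717 K/W
R_outer film = 1/(h_o·A) = 1/(19.6×17.4) = 0.002932 K/W
Sum of known resistances R_other = 0.006657 K/W
Total R = ΔT/Q = 37/195 = 0.1897 K/W
R_glass-fibre batt = R_total − R_other = 0.1831 K/W
k = L/(R·A) = 0.135/(0.1831×17.4)

k ≈ 0.0424 W/(m·K)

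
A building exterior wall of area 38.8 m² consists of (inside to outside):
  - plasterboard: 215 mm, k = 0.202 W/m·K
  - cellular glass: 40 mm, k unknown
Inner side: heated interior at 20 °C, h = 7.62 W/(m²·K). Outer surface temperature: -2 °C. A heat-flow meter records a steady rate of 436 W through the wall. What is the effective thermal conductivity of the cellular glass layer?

k ≈ 0.0525 W/(m·K)

Using the resistance-network approach (series):
R_inner film = 1/(h_i·A) = 1/(7.62×38.8) = 0.003382 K/W
R_plasterboard = L/(kA) = 0.215/(0.202×38.8) = 0.02743 K/W
Sum of known resistances R_other = 0.03081 K/W
Total R = ΔT/Q = 22/436 = 0.05046 K/W
R_cellular glass = R_total − R_other = 0.01964 K/W
k = L/(R·A) = 0.04/(0.01964×38.8)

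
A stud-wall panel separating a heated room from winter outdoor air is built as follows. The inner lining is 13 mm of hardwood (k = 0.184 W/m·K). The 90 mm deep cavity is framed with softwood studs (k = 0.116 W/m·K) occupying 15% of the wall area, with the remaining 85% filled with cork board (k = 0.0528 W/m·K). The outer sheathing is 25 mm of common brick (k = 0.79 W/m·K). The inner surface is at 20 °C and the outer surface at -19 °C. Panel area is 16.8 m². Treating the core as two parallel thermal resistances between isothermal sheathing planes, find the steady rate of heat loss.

Q ≈ 423 W

Sheathing layers in series; stud and cavity paths in parallel between them.
R_inner = 0.013/(0.184×16.8) = 0.004205 K/W
R_stud  = 0.09/(0.116×0.15×16.8) = 0.3079 K/W
R_cav   = 0.09/(0.0528×0.85×16.8) = 0.1194 K/W
1/R_core = 1/R_stud + 1/R_cav → R_core = 0.08602 K/W
R_outer = 0.025/(0.79×16.8) = 0.001884 K/W
R_total = 0.09211 K/W
Q = ΔT/R_total = 39/0.09211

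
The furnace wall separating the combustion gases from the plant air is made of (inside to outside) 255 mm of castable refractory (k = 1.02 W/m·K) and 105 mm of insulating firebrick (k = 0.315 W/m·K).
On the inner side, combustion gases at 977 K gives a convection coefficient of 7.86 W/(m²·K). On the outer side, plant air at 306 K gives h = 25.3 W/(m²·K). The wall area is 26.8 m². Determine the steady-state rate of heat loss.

Model the wall as resistances in series:
R_inner film = 1/(h_i·A) = 1/(7.86×26.8) = 0.004747 K/W
R_castable refractory = L/(kA) = 0.255/(1.02×26.8) = 0.009328 K/W
R_insulating firebrick = L/(kA) = 0.105/(0.315×26.8) = 0.01244 K/W
R_outer film = 1/(h_o·A) = 1/(25.3×26.8) = 0.001475 K/W
R_total = 0.02799 K/W
Q = ΔT / R_total = 671 / 0.02799

Q ≈ 24000 W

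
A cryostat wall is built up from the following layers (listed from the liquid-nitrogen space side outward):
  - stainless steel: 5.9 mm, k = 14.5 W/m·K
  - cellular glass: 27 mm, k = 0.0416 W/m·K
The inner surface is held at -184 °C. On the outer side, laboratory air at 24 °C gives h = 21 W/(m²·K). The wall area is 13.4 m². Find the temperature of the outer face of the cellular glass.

T ≈ 9.79 °C

Using the resistance-network approach (series):
R_stainless steel = L/(kA) = 0.0059/(14.5×13.4) = 3.037×10^-5 K/W
R_cellular glass = L/(kA) = 0.027/(0.0416×13.4) = 0.04844 K/W
R_outer film = 1/(h_o·A) = 1/(21×13.4) = 0.003554 K/W
R_total = 0.05202 K/W;  Q = ΔT/R_total = 208/0.05202 = 3998 W
T_interface = T_inner + Q·ΣR(inner→interface) = -184 + 4000×0.04847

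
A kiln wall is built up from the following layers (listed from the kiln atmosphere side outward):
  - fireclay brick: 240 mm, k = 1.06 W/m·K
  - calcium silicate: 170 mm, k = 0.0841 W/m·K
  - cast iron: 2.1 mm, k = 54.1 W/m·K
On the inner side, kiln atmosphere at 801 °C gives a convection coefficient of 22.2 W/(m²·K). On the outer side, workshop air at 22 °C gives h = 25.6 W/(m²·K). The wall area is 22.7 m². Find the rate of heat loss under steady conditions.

Q ≈ 7580 W

Using the resistance-network approach (series):
R_inner film = 1/(h_i·A) = 1/(22.2×22.7) = 0.001984 K/W
R_fireclay brick = L/(kA) = 0.24/(1.06×22.7) = 0.009974 K/W
R_calcium silicate = L/(kA) = 0.17/(0.0841×22.7) = 0.08905 K/W
R_cast iron = L/(kA) = 0.0021/(54.1×22.7) = 1.71×10^-6 K/W
R_outer film = 1/(h_o·A) = 1/(25.6×22.7) = 0.001721 K/W
R_total = 0.1027 K/W
Q = ΔT / R_total = 779 / 0.1027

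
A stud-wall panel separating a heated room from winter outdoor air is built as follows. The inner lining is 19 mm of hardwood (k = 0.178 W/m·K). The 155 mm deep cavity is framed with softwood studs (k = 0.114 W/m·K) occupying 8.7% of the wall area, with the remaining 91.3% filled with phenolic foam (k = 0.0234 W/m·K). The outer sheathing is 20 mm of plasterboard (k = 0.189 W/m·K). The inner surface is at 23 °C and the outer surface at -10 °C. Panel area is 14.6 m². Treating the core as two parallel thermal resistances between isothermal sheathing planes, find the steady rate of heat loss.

Q ≈ 93.2 W

Sheathing layers in series; stud and cavity paths in parallel between them.
R_inner = 0.019/(0.178×14.6) = 0.007311 K/W
R_stud  = 0.155/(0.114×0.087×14.6) = 1.07 K/W
R_cav   = 0.155/(0.0234×0.913×14.6) = 0.4969 K/W
1/R_core = 1/R_stud + 1/R_cav → R_core = 0.3394 K/W
R_outer = 0.02/(0.189×14.6) = 0.007248 K/W
R_total = 0.3539 K/W
Q = ΔT/R_total = 33/0.3539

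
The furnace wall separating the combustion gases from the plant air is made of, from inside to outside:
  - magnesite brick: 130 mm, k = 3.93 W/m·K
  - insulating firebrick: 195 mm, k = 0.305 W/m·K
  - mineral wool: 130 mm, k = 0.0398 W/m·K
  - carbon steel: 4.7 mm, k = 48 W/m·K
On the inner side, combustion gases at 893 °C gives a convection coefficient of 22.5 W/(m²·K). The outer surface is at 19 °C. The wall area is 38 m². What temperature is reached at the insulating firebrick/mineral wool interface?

Treating each layer as a thermal resistance in series:
R_inner film = 1/(h_i·A) = 1/(22.5×38) = 0.00117 K/W
R_magnesite brick = L/(kA) = 0.13/(3.93×38) = 8.705×10^-4 K/W
R_insulating firebrick = L/(kA) = 0.195/(0.305×38) = 0.01682 K/W
R_mineral wool = L/(kA) = 0.13/(0.0398×38) = 0.08596 K/W
R_carbon steel = L/(kA) = 0.0047/(48×38) = 2.577×10^-6 K/W
R_total = 0.1048 K/W;  Q = ΔT/R_total = 874/0.1048 = 8338 W
T_interface = T_inner − Q·ΣR(inner→interface) = 893 − 8340×0.01886

T ≈ 736 °C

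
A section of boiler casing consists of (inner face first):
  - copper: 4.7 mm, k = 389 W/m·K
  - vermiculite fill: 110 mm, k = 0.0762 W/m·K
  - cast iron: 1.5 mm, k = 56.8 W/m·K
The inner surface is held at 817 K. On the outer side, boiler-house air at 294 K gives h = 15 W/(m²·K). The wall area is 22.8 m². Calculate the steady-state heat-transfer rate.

Q ≈ 7900 W

Model the wall as resistances in series:
R_copper = L/(kA) = 0.0047/(389×22.8) = 5.299×10^-7 K/W
R_vermiculite fill = L/(kA) = 0.11/(0.0762×22.8) = 0.06331 K/W
R_cast iron = L/(kA) = 0.0015/(56.8×22.8) = 1.158×10^-6 K/W
R_outer film = 1/(h_o·A) = 1/(15×22.8) = 0.002924 K/W
R_total = 0.06624 K/W
Q = ΔT / R_total = 523 / 0.06624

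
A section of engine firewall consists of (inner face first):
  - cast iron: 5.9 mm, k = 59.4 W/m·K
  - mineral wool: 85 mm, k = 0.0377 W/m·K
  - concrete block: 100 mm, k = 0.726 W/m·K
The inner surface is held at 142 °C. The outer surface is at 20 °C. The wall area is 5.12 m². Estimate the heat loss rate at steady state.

Model the wall as resistances in series:
R_cast iron = L/(kA) = 0.0059/(59.4×5.12) = 1.94×10^-5 K/W
R_mineral wool = L/(kA) = 0.085/(0.0377×5.12) = 0.4404 K/W
R_concrete block = L/(kA) = 0.1/(0.726×5.12) = 0.0269 K/W
R_total = 0.4673 K/W
Q = ΔT / R_total = 122 / 0.4673

Q ≈ 261 W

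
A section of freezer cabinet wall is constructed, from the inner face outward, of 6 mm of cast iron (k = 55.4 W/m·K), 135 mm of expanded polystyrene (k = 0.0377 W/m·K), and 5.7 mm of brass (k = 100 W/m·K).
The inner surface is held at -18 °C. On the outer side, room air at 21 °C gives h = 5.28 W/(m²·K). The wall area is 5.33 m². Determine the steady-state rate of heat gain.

Using the resistance-network approach (series):
R_cast iron = L/(kA) = 0.006/(55.4×5.33) = 2.032×10^-5 K/W
R_expanded polystyrene = L/(kA) = 0.135/(0.0377×5.33) = 0.6718 K/W
R_brass = L/(kA) = 0.0057/(100×5.33) = 1.069×10^-5 K/W
R_outer film = 1/(h_o·A) = 1/(5.28×5.33) = 0.03553 K/W
R_total = 0.7074 K/W
Q = ΔT / R_total = 39 / 0.7074

Q ≈ 55.1 W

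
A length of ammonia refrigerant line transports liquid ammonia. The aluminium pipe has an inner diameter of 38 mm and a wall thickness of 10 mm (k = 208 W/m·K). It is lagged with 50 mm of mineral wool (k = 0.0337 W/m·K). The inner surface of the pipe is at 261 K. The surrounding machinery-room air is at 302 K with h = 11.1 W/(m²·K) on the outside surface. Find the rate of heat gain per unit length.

q′ ≈ 8.34 W/m

For a radial system each layer contributes R = ln(r_out/r_in)/(2πkL); films add R = 1/(hA).
R_aluminium pipe wall = ln(29/19)/(2π×208×1) = 3.236×10^-4 K/W
R_mineral wool = ln(79/29)/(2π×0.0337×1) = 4.733 K/W
R_outer film = 1/(h_o·2πr_oL) = 1/(11.1×2π×0.079×1) = 0.1815 K/W
R_total = 4.915 K/W
Q = ΔT/R_total = 41/4.915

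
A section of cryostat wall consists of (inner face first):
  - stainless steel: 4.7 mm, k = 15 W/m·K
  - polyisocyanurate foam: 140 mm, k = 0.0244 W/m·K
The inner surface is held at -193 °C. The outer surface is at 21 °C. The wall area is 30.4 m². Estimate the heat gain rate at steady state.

Q ≈ 1130 W

Series thermal resistances:
R_stainless steel = L/(kA) = 0.0047/(15×30.4) = 1.031×10^-5 K/W
R_polyisocyanurate foam = L/(kA) = 0.14/(0.0244×30.4) = 0.1887 K/W
R_total = 0.1888 K/W
Q = ΔT / R_total = 214 / 0.1888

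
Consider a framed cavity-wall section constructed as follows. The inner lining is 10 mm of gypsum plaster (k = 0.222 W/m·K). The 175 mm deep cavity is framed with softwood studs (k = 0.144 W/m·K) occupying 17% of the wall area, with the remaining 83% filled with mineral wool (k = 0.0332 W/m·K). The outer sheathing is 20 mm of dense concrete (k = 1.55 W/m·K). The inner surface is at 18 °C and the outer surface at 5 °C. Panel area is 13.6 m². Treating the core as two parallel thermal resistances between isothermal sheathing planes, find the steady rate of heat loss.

Q ≈ 51.7 W

Sheathing layers in series; stud and cavity paths in parallel between them.
R_inner = 0.01/(0.222×13.6) = 0.003312 K/W
R_stud  = 0.175/(0.144×0.17×13.6) = 0.5256 K/W
R_cav   = 0.175/(0.0332×0.83×13.6) = 0.467 K/W
1/R_core = 1/R_stud + 1/R_cav → R_core = 0.2473 K/W
R_outer = 0.02/(1.55×13.6) = 9.488×10^-4 K/W
R_total = 0.2515 K/W
Q = ΔT/R_total = 13/0.2515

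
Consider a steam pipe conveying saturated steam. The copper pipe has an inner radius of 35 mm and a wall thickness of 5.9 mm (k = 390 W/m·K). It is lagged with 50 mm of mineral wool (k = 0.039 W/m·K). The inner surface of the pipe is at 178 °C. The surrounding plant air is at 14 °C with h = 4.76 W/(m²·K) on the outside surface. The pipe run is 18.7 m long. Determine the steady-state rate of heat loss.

Per-layer cylindrical resistances, series-summed:
R_copper pipe wall = ln(40.9/35)/(2π×390×18.7) = 3.4×10^-6 K/W
R_mineral wool = ln(90.9/40.9)/(2π×0.039×18.7) = 0.1743 K/W
R_outer film = 1/(h_o·2πr_oL) = 1/(4.76×2π×0.0909×18.7) = 0.01967 K/W
R_total = 0.194 K/W
Q = ΔT/R_total = 164/0.194

Q ≈ 846 W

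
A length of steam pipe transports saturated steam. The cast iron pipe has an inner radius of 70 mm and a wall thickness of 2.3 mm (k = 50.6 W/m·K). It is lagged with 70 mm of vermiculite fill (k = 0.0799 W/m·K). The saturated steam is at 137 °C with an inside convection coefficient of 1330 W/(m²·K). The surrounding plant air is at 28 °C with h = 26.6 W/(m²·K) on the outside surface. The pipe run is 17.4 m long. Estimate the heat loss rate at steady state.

For a radial system each layer contributes R = ln(r_out/r_in)/(2πkL); films add R = 1/(hA).
R_inner film = 1/(h_i·2πr₁L) = 1/(1330×2π×0.07×17.4) = 9.825×10^-5 K/W
R_cast iron pipe wall = ln(72.3/70)/(2π×50.6×17.4) = 5.844×10^-6 K/W
R_vermiculite fill = ln(142.3/72.3)/(2π×0.0799×17.4) = 0.07751 K/W
R_outer film = 1/(h_o·2πr_oL) = 1/(26.6×2π×0.1423×17.4) = 0.002416 K/W
R_total = 0.08004 K/W
Q = ΔT/R_total = 109/0.08004

Q ≈ 1360 W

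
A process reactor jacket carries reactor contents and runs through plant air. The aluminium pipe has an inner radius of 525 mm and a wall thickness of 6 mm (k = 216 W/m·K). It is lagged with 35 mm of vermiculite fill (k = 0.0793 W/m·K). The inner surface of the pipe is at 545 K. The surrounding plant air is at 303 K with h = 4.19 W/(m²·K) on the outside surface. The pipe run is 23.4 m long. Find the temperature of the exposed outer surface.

T ≈ 386 K

Treating each annulus and film as a series resistance:
R_aluminium pipe wall = ln(531/525)/(2π×216×23.4) = 3.578×10^-7 K/W
R_vermiculite fill = ln(566/531)/(2π×0.0793×23.4) = 0.005475 K/W
R_outer film = 1/(h_o·2πr_oL) = 1/(4.19×2π×0.566×23.4) = 0.002868 K/W
R_total = 0.008343 K/W
Q = ΔT/R_total = 242/0.008343
Q = 29000 W
T_interface = T_inner − Q·ΣR(inner→interface) = 545 − 29000×0.005475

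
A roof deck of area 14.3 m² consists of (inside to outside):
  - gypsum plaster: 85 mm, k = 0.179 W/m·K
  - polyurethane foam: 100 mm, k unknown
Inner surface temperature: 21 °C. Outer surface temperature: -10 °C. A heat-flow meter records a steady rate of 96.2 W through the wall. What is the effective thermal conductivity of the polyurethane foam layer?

k ≈ 0.0242 W/(m·K)

Model the wall as resistances in series:
R_gypsum plaster = L/(kA) = 0.085/(0.179×14.3) = 0.03321 K/W
Sum of known resistances R_other = 0.03321 K/W
Total R = ΔT/Q = 31/96.2 = 0.3222 K/W
R_polyurethane foam = R_total − R_other = 0.289 K/W
k = L/(R·A) = 0.1/(0.289×14.3)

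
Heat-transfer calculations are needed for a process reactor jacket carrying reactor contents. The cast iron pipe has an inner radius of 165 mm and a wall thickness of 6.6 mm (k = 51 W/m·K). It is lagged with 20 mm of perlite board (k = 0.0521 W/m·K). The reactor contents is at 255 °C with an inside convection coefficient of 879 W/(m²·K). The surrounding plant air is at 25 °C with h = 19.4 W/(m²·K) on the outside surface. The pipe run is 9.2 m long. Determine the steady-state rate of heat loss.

Q ≈ 5560 W

Cylindrical conduction, so R = ln(r₂/r₁)/(2πkL) per layer, in series:
R_inner film = 1/(h_i·2πr₁L) = 1/(879×2π×0.165×9.2) = 1.193×10^-4 K/W
R_cast iron pipe wall = ln(171.6/165)/(2π×51×9.2) = 1.33×10^-5 K/W
R_perlite board = ln(191.6/171.6)/(2π×0.0521×9.2) = 0.03661 K/W
R_outer film = 1/(h_o·2πr_oL) = 1/(19.4×2π×0.1916×9.2) = 0.004654 K/W
R_total = 0.04139 K/W
Q = ΔT/R_total = 230/0.04139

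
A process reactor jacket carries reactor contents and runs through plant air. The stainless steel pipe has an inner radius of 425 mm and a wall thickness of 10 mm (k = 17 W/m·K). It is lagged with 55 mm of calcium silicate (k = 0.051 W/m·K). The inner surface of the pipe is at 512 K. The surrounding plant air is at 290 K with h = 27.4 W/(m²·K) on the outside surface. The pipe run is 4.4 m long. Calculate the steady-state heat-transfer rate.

Q ≈ 2550 W

For a radial system each layer contributes R = ln(r_out/r_in)/(2πkL); films add R = 1/(hA).
R_stainless steel pipe wall = ln(435/425)/(2π×17×4.4) = 4.948×10^-5 K/W
R_calcium silicate = ln(490/435)/(2π×0.051×4.4) = 0.08444 K/W
R_outer film = 1/(h_o·2πr_oL) = 1/(27.4×2π×0.49×4.4) = 0.002694 K/W
R_total = 0.08719 K/W
Q = ΔT/R_total = 222/0.08719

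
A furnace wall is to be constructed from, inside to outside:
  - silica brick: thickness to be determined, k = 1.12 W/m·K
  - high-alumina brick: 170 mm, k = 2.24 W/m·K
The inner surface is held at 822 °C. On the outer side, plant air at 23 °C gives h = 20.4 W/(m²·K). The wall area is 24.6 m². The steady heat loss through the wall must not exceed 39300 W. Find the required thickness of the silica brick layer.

Series thermal resistances:
R_high-alumina brick = L/(kA) = 0.17/(2.24×24.6) = 0.003085 K/W
R_outer film = 1/(h_o·A) = 1/(20.4×24.6) = 0.001993 K/W
Sum of the known resistances R_other = 0.005078 K/W
Required total resistance R_tot = ΔT/Q_allow = 799/39300 = 0.02033 K/W
R_silica brick = R_tot − R_other = 0.01525 K/W
L = R·k·A = 0.01525×1.12×24.6

L ≈ 420 mm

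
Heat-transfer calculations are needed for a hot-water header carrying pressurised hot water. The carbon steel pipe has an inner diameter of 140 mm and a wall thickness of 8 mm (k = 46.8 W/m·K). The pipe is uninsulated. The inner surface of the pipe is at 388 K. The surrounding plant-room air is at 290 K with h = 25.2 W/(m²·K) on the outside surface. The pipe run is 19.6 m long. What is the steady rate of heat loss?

Cylindrical conduction, so R = ln(r₂/r₁)/(2πkL) per layer, in series:
R_carbon steel pipe wall = ln(78/70)/(2π×46.8×19.6) = 1.878×10^-5 K/W
R_outer film = 1/(h_o·2πr_oL) = 1/(25.2×2π×0.078×19.6) = 0.004131 K/W
R_total = 0.00415 K/W
Q = ΔT/R_total = 98/0.00415

Q ≈ 23600 W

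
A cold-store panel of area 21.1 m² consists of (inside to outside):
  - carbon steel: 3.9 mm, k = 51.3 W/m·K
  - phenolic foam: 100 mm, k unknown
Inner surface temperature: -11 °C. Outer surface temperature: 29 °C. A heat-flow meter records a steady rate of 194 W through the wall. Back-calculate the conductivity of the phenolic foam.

k ≈ 0.023 W/(m·K)

Treating each layer as a thermal resistance in series:
R_carbon steel = L/(kA) = 0.0039/(51.3×21.1) = 3.603×10^-6 K/W
Sum of known resistances R_other = 3.603×10^-6 K/W
Total R = ΔT/Q = 40/194 = 0.2062 K/W
R_phenolic foam = R_total − R_other = 0.2062 K/W
k = L/(R·A) = 0.1/(0.2062×21.1)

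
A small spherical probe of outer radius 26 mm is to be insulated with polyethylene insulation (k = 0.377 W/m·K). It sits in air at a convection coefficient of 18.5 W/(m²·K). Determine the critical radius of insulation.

r_cr ≈ 40.8 mm

For a sphere r_cr = 2k/h = 2×0.377/18.5
r_cr = 40.8 mm; since the bare radius (26 mm) is below r_cr, adding a thin layer of insulation will *increase* heat loss.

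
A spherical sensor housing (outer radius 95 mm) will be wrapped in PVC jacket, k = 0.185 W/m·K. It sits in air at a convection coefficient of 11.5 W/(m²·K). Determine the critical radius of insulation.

r_cr ≈ 32.2 mm

For a sphere r_cr = 2k/h = 2×0.185/11.5
r_cr = 32.2 mm; since the bare radius (95 mm) is above r_cr, any added insulation will reduce heat loss.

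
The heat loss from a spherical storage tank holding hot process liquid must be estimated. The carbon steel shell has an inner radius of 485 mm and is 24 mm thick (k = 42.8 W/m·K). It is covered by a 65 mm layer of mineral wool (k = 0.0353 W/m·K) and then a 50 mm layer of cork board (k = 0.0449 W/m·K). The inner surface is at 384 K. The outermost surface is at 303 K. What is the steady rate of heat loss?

Q ≈ 108 W

For a spherical shell R = (1/r₁ − 1/r₂)/(4πk); film R = 1/(h·4πr²). In series:
R_carbon steel shell = (1/0.485 − 1/0.509)/(4π×42.8) = 1.808×10^-4 K/W
R_mineral wool = (1/0.509 − 1/0.574)/(4π×0.0353) = 0.5015 K/W
R_cork board = (1/0.574 − 1/0.624)/(4π×0.0449) = 0.2474 K/W
R_total = 0.7491 K/W
Q = ΔT/R_total = 81/0.7491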